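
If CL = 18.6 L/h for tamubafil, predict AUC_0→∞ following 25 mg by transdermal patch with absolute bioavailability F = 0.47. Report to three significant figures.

AUC_0→∞ = F × Dose / CL
        = 0.47 × 25 / 18.6 = 0.63172 mg/L·h

AUC = 0.632 mg/L·h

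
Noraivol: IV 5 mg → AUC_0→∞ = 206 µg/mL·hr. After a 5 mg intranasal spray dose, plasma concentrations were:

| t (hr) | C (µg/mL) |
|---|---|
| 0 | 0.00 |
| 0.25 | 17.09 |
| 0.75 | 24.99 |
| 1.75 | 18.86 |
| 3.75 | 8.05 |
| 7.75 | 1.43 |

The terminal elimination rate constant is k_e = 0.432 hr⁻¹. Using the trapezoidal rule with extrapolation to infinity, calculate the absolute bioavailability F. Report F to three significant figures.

Trapezoidal AUC_0→7.75 (intranasal spray):
  [0→0.25]: (0.00+17.09)/2 × 0.25 = 2.13625
  [0.25→0.75]: (17.09+24.99)/2 × 0.5 = 10.52
  [0.75→1.75]: (24.99+18.86)/2 × 1 = 21.925
  [1.75→3.75]: (18.86+8.05)/2 × 2 = 26.91
  [3.75→7.75]: (8.05+1.43)/2 × 4 = 18.96
  Sum = 80.45125 µg/mL·hr
Tail: C_last/k_e = 1.43/0.432 = 3.310
AUC_0→∞ (intranasal spray) = 80.45125 + 3.310 = 83.76125 µg/mL·hr
F = (AUC_ev/D_ev)/(AUC_iv/D_iv) = (83.76125/5)/(206/5) = 16.75225/41.2 = 0.4066

F = 0.407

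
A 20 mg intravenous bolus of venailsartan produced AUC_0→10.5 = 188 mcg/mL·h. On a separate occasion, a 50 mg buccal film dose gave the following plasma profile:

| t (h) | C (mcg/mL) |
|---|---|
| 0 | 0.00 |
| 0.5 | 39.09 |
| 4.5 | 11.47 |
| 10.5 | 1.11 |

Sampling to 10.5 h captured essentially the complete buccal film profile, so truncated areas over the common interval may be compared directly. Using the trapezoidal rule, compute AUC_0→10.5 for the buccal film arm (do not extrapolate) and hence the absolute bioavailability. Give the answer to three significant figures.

F = 0.316

Trapezoidal AUC_0→10.5 (buccal film):
  [0→0.5]: (0.00+39.09)/2 × 0.5 = 9.7725
  [0.5→4.5]: (39.09+11.47)/2 × 4 = 101.12
  [4.5→10.5]: (11.47+1.11)/2 × 6 = 37.74
  Sum = 148.6325 mcg/mL·h
F = (AUC_ev/D_ev)/(AUC_iv/D_iv) = (148.6325/50)/(188/20) = 2.97265/9.4 = 0.3162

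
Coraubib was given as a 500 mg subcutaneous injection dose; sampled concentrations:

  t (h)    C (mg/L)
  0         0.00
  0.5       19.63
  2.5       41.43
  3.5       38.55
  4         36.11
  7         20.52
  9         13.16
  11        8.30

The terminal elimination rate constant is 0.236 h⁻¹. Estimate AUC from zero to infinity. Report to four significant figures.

Trapezoidal AUC_0→11:
  [0→0.5]: (0.00+19.63)/2 × 0.5 = 4.9075
  [0.5→2.5]: (19.63+41.43)/2 × 2 = 61.06
  [2.5→3.5]: (41.43+38.55)/2 × 1 = 39.99
  [3.5→4]: (38.55+36.11)/2 × 0.5 = 18.665
  [4→7]: (36.11+20.52)/2 × 3 = 84.945
  [7→9]: (20.52+13.16)/2 × 2 = 33.68
  [9→11]: (13.16+8.30)/2 × 2 = 21.46
  Sum = 264.7075 mg/L·h
Extrapolated tail: C_last / k_e = 8.30 / 0.236 = 35.169
AUC_0→∞ = 264.7075 + 35.169 = 299.8765 mg/L·h

AUC = 299.9 mg/L·h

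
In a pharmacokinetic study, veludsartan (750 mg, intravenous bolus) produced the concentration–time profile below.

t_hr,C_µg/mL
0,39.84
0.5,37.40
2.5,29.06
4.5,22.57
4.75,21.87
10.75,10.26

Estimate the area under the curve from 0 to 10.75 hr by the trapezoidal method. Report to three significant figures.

AUC = 239 µg/mL·hr

Trapezoidal AUC_0→10.75:
  [0→0.5]: (39.84+37.40)/2 × 0.5 = 19.31
  [0.5→2.5]: (37.40+29.06)/2 × 2 = 66.46
  [2.5→4.5]: (29.06+22.57)/2 × 2 = 51.63
  [4.5→4.75]: (22.57+21.87)/2 × 0.25 = 5.555
  [4.75→10.75]: (21.87+10.26)/2 × 6 = 96.39
  Sum = 239.345 µg/mL·hr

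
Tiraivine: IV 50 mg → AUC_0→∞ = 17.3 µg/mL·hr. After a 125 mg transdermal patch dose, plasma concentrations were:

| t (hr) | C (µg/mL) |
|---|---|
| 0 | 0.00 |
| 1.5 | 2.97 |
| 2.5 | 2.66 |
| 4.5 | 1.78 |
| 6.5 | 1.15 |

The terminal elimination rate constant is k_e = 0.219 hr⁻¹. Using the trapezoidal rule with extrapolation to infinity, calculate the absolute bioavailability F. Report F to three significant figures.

F = 0.408

Trapezoidal AUC_0→6.5 (transdermal patch):
  [0→1.5]: (0.00+2.97)/2 × 1.5 = 2.2275
  [1.5→2.5]: (2.97+2.66)/2 × 1 = 2.815
  [2.5→4.5]: (2.66+1.78)/2 × 2 = 4.44
  [4.5→6.5]: (1.78+1.15)/2 × 2 = 2.93
  Sum = 12.4125 µg/mL·hr
Tail: C_last/k_e = 1.15/0.219 = 5.251
AUC_0→∞ (transdermal patch) = 12.4125 + 5.251 = 17.6635 µg/mL·hr
F = (AUC_ev/D_ev)/(AUC_iv/D_iv) = (17.6635/125)/(17.3/50) = 0.141308/0.346 = 0.4084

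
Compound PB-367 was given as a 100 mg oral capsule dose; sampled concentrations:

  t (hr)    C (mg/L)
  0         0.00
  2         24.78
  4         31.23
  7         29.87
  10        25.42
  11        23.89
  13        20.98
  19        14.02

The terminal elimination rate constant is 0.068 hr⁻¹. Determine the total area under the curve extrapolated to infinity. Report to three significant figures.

AUC = 636 mg/L·hr

Trapezoidal AUC_0→19:
  [0→2]: (0.00+24.78)/2 × 2 = 24.78
  [2→4]: (24.78+31.23)/2 × 2 = 56.01
  [4→7]: (31.23+29.87)/2 × 3 = 91.65
  [7→10]: (29.87+25.42)/2 × 3 = 82.935
  [10→11]: (25.42+23.89)/2 × 1 = 24.655
  [11→13]: (23.89+20.98)/2 × 2 = 44.87
  [13→19]: (20.98+14.02)/2 × 6 = 105.0
  Sum = 429.9 mg/L·hr
Extrapolated tail: C_last / k_e = 14.02 / 0.068 = 206.176
AUC_0→∞ = 429.9 + 206.176 = 636.076 mg/L·hr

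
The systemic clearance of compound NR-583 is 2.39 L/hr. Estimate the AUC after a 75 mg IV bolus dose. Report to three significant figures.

AUC = 31.4 mg/L·hr

AUC_0→∞ = Dose_iv / CL
        = 75 / 2.39 = 31.3808 mg/L·hr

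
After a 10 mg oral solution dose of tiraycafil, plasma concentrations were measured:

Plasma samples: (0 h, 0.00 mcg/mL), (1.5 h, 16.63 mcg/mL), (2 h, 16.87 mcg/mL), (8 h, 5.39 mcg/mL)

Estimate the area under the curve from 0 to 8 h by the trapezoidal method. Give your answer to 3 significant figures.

Trapezoidal AUC_0→8:
  [0→1.5]: (0.00+16.63)/2 × 1.5 = 12.4725
  [1.5→2]: (16.63+16.87)/2 × 0.5 = 8.375
  [2→8]: (16.87+5.39)/2 × 6 = 66.78
  Sum = 87.6275 mcg/mL·h

AUC = 87.6 mcg/mL·h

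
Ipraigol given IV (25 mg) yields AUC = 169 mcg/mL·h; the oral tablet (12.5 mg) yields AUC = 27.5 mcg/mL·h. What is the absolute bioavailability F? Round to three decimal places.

F = 0.325

F = (AUC_ev / D_ev) / (AUC_iv / D_iv)
  = (27.5/12.5) / (169/25)
  = 2.2 / 6.76 = 0.3254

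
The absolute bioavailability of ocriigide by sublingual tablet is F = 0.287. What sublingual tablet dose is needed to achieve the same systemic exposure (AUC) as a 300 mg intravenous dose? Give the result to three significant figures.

For equal systemic exposure: F × D_ev = D_iv
D_ev = D_iv / F = 300 / 0.287 = 1045.3 mg

D_sublingual = 1050 mg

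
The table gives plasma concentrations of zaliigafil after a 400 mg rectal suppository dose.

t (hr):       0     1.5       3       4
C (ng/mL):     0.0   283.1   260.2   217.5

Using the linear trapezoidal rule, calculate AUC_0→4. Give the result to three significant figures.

Trapezoidal AUC_0→4:
  [0→1.5]: (0.0+283.1)/2 × 1.5 = 212.325
  [1.5→3]: (283.1+260.2)/2 × 1.5 = 407.475
  [3→4]: (260.2+217.5)/2 × 1 = 238.85
  Sum = 858.65 ng/mL·hr

AUC = 859 ng/mL·hr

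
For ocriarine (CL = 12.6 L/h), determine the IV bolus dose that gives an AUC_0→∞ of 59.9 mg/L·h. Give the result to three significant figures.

Dose_iv = CL × AUC_0→∞
     = 12.6 × 59.9 = 754.74 mg

Dose = 755 mg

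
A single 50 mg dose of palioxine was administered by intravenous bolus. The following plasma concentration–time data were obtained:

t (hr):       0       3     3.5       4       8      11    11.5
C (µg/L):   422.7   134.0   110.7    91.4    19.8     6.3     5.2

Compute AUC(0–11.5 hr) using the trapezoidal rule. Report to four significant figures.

AUC = 1211 µg/L·hr

Trapezoidal AUC_0→11.5:
  [0→3]: (422.7+134.0)/2 × 3 = 835.05
  [3→3.5]: (134.0+110.7)/2 × 0.5 = 61.175
  [3.5→4]: (110.7+91.4)/2 × 0.5 = 50.525
  [4→8]: (91.4+19.8)/2 × 4 = 222.4
  [8→11]: (19.8+6.3)/2 × 3 = 39.15
  [11→11.5]: (6.3+5.2)/2 × 0.5 = 2.875
  Sum = 1211.175 µg/L·hr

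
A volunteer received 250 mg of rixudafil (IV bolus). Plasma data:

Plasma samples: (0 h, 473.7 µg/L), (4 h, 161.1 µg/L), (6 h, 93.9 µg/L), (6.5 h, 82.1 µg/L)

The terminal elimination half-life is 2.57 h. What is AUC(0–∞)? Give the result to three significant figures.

Trapezoidal AUC_0→6.5:
  [0→4]: (473.7+161.1)/2 × 4 = 1269.6
  [4→6]: (161.1+93.9)/2 × 2 = 255.0
  [6→6.5]: (93.9+82.1)/2 × 0.5 = 44.0
  Sum = 1568.6 µg/L·h
k_e = ln2 / t½ = 0.693147 / 2.57 = 0.2697 h^-1
Extrapolated tail: C_last / k_e = 82.1 / 0.2697 = 304.412
AUC_0→∞ = 1568.6 + 304.412 = 1873.012 µg/L·h

AUC = 1870 µg/L·h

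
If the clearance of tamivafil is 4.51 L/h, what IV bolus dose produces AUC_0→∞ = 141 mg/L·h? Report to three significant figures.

Dose = 636 mg

Dose_iv = CL × AUC_0→∞
     = 4.51 × 141 = 635.91 mg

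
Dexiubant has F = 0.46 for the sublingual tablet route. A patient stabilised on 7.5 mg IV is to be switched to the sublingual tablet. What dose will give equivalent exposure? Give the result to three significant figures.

D_sublingual = 16.3 mg

For equal systemic exposure: F × D_ev = D_iv
D_ev = D_iv / F = 7.5 / 0.46 = 16.3043 mg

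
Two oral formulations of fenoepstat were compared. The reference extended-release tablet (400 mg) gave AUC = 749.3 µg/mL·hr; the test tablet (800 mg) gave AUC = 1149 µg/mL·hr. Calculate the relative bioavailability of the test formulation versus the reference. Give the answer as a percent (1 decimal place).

F_rel = (AUC_test/D_test) / (AUC_ref/D_ref)
      = (1149/800) / (749.3/400)
      = 1.43625 / 1.87325 = 0.7667 = 76.67%

F_rel = 76.7%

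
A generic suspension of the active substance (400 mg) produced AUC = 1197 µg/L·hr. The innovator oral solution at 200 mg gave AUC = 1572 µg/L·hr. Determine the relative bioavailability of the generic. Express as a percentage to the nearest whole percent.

F_rel = (AUC_test/D_test) / (AUC_ref/D_ref)
      = (1197/400) / (1572/200)
      = 2.9925 / 7.86 = 0.3807 = 38.07%

F_rel = 38%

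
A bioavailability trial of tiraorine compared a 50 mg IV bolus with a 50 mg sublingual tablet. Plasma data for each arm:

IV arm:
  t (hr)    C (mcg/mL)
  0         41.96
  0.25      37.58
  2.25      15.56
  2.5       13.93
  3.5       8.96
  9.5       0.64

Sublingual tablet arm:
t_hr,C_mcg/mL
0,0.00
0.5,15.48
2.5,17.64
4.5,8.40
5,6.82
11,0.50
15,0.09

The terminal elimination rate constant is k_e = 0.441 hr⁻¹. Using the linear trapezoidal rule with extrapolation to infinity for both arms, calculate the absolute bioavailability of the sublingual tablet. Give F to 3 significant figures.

F = 0.831

Trapezoidal AUC_0→9.5 (IV):
  [0→0.25]: (41.96+37.58)/2 × 0.25 = 9.9425
  [0.25→2.25]: (37.58+15.56)/2 × 2 = 53.14
  [2.25→2.5]: (15.56+13.93)/2 × 0.25 = 3.68625
  [2.5→3.5]: (13.93+8.96)/2 × 1 = 11.445
  [3.5→9.5]: (8.96+0.64)/2 × 6 = 28.8
  Sum = 107.01375 mcg/mL·hr
IV tail: 0.64/0.441 = 1.451; AUC_iv,0→∞ = 107.01375 + 1.451 = 108.46475 mcg/mL·hr
Trapezoidal AUC_0→15 (sublingual tablet):
  [0→0.5]: (0.00+15.48)/2 × 0.5 = 3.87
  [0.5→2.5]: (15.48+17.64)/2 × 2 = 33.12
  [2.5→4.5]: (17.64+8.40)/2 × 2 = 26.04
  [4.5→5]: (8.40+6.82)/2 × 0.5 = 3.805
  [5→11]: (6.82+0.50)/2 × 6 = 21.96
  [11→15]: (0.50+0.09)/2 × 4 = 1.18
  Sum = 89.975 mcg/mL·hr
sublingual tablet tail: 0.09/0.441 = 0.204; AUC_ev,0→∞ = 89.975 + 0.204 = 90.179 mcg/mL·hr
F = (AUC_ev/D_ev)/(AUC_iv/D_iv) = (90.179/50)/(108.46475/50) = 1.80358/2.169295 = 0.8314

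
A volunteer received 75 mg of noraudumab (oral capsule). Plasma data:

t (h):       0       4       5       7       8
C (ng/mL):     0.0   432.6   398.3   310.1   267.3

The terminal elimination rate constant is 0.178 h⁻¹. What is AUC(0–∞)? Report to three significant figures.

AUC = 3780 ng/mL·h

Trapezoidal AUC_0→8:
  [0→4]: (0.0+432.6)/2 × 4 = 865.2
  [4→5]: (432.6+398.3)/2 × 1 = 415.45
  [5→7]: (398.3+310.1)/2 × 2 = 708.4
  [7→8]: (310.1+267.3)/2 × 1 = 288.7
  Sum = 2277.75 ng/mL·h
Extrapolated tail: C_last / k_e = 267.3 / 0.178 = 1501.685
AUC_0→∞ = 2277.75 + 1501.685 = 3779.435 ng/mL·h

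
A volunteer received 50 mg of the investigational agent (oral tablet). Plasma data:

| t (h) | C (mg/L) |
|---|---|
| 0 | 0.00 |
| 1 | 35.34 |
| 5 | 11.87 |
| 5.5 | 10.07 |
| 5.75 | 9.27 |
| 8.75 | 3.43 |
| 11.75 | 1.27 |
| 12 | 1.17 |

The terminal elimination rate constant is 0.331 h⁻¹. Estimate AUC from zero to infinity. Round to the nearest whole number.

AUC = 150 mg/L·h

Trapezoidal AUC_0→12:
  [0→1]: (0.00+35.34)/2 × 1 = 17.67
  [1→5]: (35.34+11.87)/2 × 4 = 94.42
  [5→5.5]: (11.87+10.07)/2 × 0.5 = 5.485
  [5.5→5.75]: (10.07+9.27)/2 × 0.25 = 2.4175
  [5.75→8.75]: (9.27+3.43)/2 × 3 = 19.05
  [8.75→11.75]: (3.43+1.27)/2 × 3 = 7.05
  [11.75→12]: (1.27+1.17)/2 × 0.25 = 0.305
  Sum = 146.3975 mg/L·h
Extrapolated tail: C_last / k_e = 1.17 / 0.331 = 3.535
AUC_0→∞ = 146.3975 + 3.535 = 149.9325 mg/L·h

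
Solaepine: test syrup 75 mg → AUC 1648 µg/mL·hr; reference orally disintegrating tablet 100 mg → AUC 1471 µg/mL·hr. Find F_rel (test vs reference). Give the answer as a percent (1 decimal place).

F_rel = (AUC_test/D_test) / (AUC_ref/D_ref)
      = (1648/75) / (1471/100)
      = 21.9733 / 14.71 = 1.4938 = 149.38%

F_rel = 149.4%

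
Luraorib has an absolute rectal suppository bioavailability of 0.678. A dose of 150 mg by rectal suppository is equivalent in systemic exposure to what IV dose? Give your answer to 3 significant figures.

Systemic exposure from an extravascular dose = F × D_ev, so the equivalent IV dose is F × D_ev.
D_iv = F × D_ev = 0.678 × 150 = 101.7 mg

D_iv = 102 mg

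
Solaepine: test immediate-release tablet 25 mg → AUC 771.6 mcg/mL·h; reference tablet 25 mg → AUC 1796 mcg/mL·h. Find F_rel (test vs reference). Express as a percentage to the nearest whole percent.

F_rel = 43%

F_rel = (AUC_test/D_test) / (AUC_ref/D_ref)
      = (771.6/25) / (1796/25)
      = 30.864 / 71.84 = 0.4296 = 42.96%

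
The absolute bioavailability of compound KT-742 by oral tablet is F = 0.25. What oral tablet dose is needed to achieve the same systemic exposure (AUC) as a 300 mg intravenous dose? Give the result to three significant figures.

For equal systemic exposure: F × D_ev = D_iv
D_ev = D_iv / F = 300 / 0.25 = 1200 mg

D_oral = 1200 mg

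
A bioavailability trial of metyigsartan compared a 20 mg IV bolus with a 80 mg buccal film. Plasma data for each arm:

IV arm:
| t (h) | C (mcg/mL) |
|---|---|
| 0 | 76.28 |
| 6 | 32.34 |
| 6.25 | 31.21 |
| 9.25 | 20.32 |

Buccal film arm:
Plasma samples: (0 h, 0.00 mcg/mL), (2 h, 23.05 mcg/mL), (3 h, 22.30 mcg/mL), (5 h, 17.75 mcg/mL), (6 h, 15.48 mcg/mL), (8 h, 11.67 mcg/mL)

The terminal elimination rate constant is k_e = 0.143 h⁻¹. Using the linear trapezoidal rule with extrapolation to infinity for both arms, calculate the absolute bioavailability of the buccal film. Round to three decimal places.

F = 0.095

Trapezoidal AUC_0→9.25 (IV):
  [0→6]: (76.28+32.34)/2 × 6 = 325.86
  [6→6.25]: (32.34+31.21)/2 × 0.25 = 7.94375
  [6.25→9.25]: (31.21+20.32)/2 × 3 = 77.295
  Sum = 411.09875 mcg/mL·h
IV tail: 20.32/0.143 = 142.098; AUC_iv,0→∞ = 411.09875 + 142.098 = 553.19675 mcg/mL·h
Trapezoidal AUC_0→8 (buccal film):
  [0→2]: (0.00+23.05)/2 × 2 = 23.05
  [2→3]: (23.05+22.30)/2 × 1 = 22.675
  [3→5]: (22.30+17.75)/2 × 2 = 40.05
  [5→6]: (17.75+15.48)/2 × 1 = 16.615
  [6→8]: (15.48+11.67)/2 × 2 = 27.15
  Sum = 129.54 mcg/mL·h
buccal film tail: 11.67/0.143 = 81.608; AUC_ev,0→∞ = 129.54 + 81.608 = 211.148 mcg/mL·h
F = (AUC_ev/D_ev)/(AUC_iv/D_iv) = (211.148/80)/(553.19675/20) = 2.63935/27.6598 = 0.0954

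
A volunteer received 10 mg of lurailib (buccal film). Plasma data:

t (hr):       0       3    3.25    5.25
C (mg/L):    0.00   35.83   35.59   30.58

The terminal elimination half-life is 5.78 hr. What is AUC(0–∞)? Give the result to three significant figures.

AUC = 384 mg/L·hr

Trapezoidal AUC_0→5.25:
  [0→3]: (0.00+35.83)/2 × 3 = 53.745
  [3→3.25]: (35.83+35.59)/2 × 0.25 = 8.9275
  [3.25→5.25]: (35.59+30.58)/2 × 2 = 66.17
  Sum = 128.8425 mg/L·hr
k_e = ln2 / t½ = 0.693147 / 5.78 = 0.1199 hr^-1
Extrapolated tail: C_last / k_e = 30.58 / 0.1199 = 255.046
AUC_0→∞ = 128.8425 + 255.046 = 383.8885 mg/L·hr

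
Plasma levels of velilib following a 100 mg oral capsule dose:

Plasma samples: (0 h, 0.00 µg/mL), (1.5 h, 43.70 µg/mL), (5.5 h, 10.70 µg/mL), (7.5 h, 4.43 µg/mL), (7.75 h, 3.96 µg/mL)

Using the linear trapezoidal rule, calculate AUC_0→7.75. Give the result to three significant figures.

AUC = 158 µg/mL·h

Trapezoidal AUC_0→7.75:
  [0→1.5]: (0.00+43.70)/2 × 1.5 = 32.775
  [1.5→5.5]: (43.70+10.70)/2 × 4 = 108.8
  [5.5→7.5]: (10.70+4.43)/2 × 2 = 15.13
  [7.5→7.75]: (4.43+3.96)/2 × 0.25 = 1.04875
  Sum = 157.75375 µg/mL·h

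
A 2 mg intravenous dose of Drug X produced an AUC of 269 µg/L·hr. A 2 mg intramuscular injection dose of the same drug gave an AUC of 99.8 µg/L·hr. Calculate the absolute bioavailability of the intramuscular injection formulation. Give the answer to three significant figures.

F = (AUC_ev / D_ev) / (AUC_iv / D_iv)
  = (99.8/2) / (269/2)
  = 49.9 / 134.5 = 0.3710

F = 0.371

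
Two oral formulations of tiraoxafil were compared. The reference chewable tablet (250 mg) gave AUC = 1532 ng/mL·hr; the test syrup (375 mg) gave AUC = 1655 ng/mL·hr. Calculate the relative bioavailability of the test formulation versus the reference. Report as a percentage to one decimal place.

F_rel = 72.0%

F_rel = (AUC_test/D_test) / (AUC_ref/D_ref)
      = (1655/375) / (1532/250)
      = 4.41333 / 6.128 = 0.7202 = 72.02%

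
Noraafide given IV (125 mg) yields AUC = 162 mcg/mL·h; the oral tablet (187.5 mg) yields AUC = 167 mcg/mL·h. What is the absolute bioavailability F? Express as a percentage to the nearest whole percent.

F = (AUC_ev / D_ev) / (AUC_iv / D_iv)
  = (167/187.5) / (162/125)
  = 0.890667 / 1.296 = 0.6872
  = 68.72%

F = 69%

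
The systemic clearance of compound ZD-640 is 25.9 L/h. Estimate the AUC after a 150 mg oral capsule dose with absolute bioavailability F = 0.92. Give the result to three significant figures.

AUC = 5.33 mg/L·h

AUC_0→∞ = F × Dose / CL
        = 0.92 × 150 / 25.9 = 5.32819 mg/L·h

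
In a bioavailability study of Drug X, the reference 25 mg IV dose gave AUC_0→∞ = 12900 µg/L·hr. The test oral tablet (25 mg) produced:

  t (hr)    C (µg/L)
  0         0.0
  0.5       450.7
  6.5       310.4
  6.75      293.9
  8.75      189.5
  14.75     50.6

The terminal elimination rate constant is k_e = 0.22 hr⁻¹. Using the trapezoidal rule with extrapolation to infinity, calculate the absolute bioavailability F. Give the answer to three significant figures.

Trapezoidal AUC_0→14.75 (oral tablet):
  [0→0.5]: (0.0+450.7)/2 × 0.5 = 112.675
  [0.5→6.5]: (450.7+310.4)/2 × 6 = 2283.3
  [6.5→6.75]: (310.4+293.9)/2 × 0.25 = 75.5375
  [6.75→8.75]: (293.9+189.5)/2 × 2 = 483.4
  [8.75→14.75]: (189.5+50.6)/2 × 6 = 720.3
  Sum = 3675.2125 µg/L·hr
Tail: C_last/k_e = 50.6/0.22 = 230.000
AUC_0→∞ (oral tablet) = 3675.2125 + 230.000 = 3905.2125 µg/L·hr
F = (AUC_ev/D_ev)/(AUC_iv/D_iv) = (3905.2125/25)/(12900/25) = 156.2085/516 = 0.3027

F = 0.303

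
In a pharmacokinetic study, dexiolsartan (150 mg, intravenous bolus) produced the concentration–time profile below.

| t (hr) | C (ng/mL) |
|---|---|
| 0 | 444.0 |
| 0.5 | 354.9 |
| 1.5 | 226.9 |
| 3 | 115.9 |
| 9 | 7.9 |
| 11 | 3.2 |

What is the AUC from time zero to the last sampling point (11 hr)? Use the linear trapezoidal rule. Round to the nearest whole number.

AUC = 1130 ng/mL·hr

Trapezoidal AUC_0→11:
  [0→0.5]: (444.0+354.9)/2 × 0.5 = 199.725
  [0.5→1.5]: (354.9+226.9)/2 × 1 = 290.9
  [1.5→3]: (226.9+115.9)/2 × 1.5 = 257.1
  [3→9]: (115.9+7.9)/2 × 6 = 371.4
  [9→11]: (7.9+3.2)/2 × 2 = 11.1
  Sum = 1130.225 ng/mL·hr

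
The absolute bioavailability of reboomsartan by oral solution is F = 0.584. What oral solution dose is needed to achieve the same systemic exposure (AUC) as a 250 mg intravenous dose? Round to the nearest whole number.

D_oral = 428 mg

For equal systemic exposure: F × D_ev = D_iv
D_ev = D_iv / F = 250 / 0.584 = 428.082 mg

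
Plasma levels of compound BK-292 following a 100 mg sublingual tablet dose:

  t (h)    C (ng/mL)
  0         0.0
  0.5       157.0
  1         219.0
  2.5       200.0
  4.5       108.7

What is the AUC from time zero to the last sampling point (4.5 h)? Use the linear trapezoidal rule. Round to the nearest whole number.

Trapezoidal AUC_0→4.5:
  [0→0.5]: (0.0+157.0)/2 × 0.5 = 39.25
  [0.5→1]: (157.0+219.0)/2 × 0.5 = 94.0
  [1→2.5]: (219.0+200.0)/2 × 1.5 = 314.25
  [2.5→4.5]: (200.0+108.7)/2 × 2 = 308.7
  Sum = 756.2 ng/mL·h

AUC = 756 ng/mL·h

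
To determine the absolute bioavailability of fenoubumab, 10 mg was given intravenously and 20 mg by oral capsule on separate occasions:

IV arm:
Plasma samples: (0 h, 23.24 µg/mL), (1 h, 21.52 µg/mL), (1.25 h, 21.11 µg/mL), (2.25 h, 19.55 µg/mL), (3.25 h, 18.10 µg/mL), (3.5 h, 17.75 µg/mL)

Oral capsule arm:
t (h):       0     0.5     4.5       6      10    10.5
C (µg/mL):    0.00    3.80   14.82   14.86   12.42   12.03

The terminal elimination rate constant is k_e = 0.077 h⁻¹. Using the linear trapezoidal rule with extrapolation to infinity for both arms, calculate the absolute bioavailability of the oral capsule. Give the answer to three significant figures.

Trapezoidal AUC_0→3.5 (IV):
  [0→1]: (23.24+21.52)/2 × 1 = 22.38
  [1→1.25]: (21.52+21.11)/2 × 0.25 = 5.32875
  [1.25→2.25]: (21.11+19.55)/2 × 1 = 20.33
  [2.25→3.25]: (19.55+18.10)/2 × 1 = 18.825
  [3.25→3.5]: (18.10+17.75)/2 × 0.25 = 4.48125
  Sum = 71.345 µg/mL·h
IV tail: 17.75/0.077 = 230.519; AUC_iv,0→∞ = 71.345 + 230.519 = 301.864 µg/mL·h
Trapezoidal AUC_0→10.5 (oral capsule):
  [0→0.5]: (0.00+3.80)/2 × 0.5 = 0.95
  [0.5→4.5]: (3.80+14.82)/2 × 4 = 37.24
  [4.5→6]: (14.82+14.86)/2 × 1.5 = 22.26
  [6→10]: (14.86+12.42)/2 × 4 = 54.56
  [10→10.5]: (12.42+12.03)/2 × 0.5 = 6.1125
  Sum = 121.1225 µg/mL·h
oral capsule tail: 12.03/0.077 = 156.234; AUC_ev,0→∞ = 121.1225 + 156.234 = 277.3565 µg/mL·h
F = (AUC_ev/D_ev)/(AUC_iv/D_iv) = (277.3565/20)/(301.864/10) = 13.867825/30.1864 = 0.4594

F = 0.459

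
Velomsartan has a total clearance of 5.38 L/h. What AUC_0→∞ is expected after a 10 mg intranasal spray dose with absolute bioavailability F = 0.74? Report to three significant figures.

AUC_0→∞ = F × Dose / CL
        = 0.74 × 10 / 5.38 = 1.37546 mg/L·h

AUC = 1.38 mg/L·h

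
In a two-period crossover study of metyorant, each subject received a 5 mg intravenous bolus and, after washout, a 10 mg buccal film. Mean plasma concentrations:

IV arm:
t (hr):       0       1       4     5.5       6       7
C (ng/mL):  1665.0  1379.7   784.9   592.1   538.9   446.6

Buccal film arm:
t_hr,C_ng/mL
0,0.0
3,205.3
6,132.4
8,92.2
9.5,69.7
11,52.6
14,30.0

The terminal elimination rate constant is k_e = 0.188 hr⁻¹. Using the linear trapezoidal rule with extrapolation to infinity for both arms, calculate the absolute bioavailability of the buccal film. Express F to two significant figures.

F = 0.086

Trapezoidal AUC_0→7 (IV):
  [0→1]: (1665.0+1379.7)/2 × 1 = 1522.35
  [1→4]: (1379.7+784.9)/2 × 3 = 3246.9
  [4→5.5]: (784.9+592.1)/2 × 1.5 = 1032.75
  [5.5→6]: (592.1+538.9)/2 × 0.5 = 282.75
  [6→7]: (538.9+446.6)/2 × 1 = 492.75
  Sum = 6577.5 ng/mL·hr
IV tail: 446.6/0.188 = 2375.532; AUC_iv,0→∞ = 6577.5 + 2375.532 = 8953.032 ng/mL·hr
Trapezoidal AUC_0→14 (buccal film):
  [0→3]: (0.0+205.3)/2 × 3 = 307.95
  [3→6]: (205.3+132.4)/2 × 3 = 506.55
  [6→8]: (132.4+92.2)/2 × 2 = 224.6
  [8→9.5]: (92.2+69.7)/2 × 1.5 = 121.425
  [9.5→11]: (69.7+52.6)/2 × 1.5 = 91.725
  [11→14]: (52.6+30.0)/2 × 3 = 123.9
  Sum = 1376.15 ng/mL·hr
buccal film tail: 30.0/0.188 = 159.574; AUC_ev,0→∞ = 1376.15 + 159.574 = 1535.724 ng/mL·hr
F = (AUC_ev/D_ev)/(AUC_iv/D_iv) = (1535.724/10)/(8953.032/5) = 153.5724/1790.6064 = 0.0858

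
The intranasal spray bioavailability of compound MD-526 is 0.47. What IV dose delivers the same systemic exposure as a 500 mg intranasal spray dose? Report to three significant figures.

D_iv = 235 mg

Systemic exposure from an extravascular dose = F × D_ev, so the equivalent IV dose is F × D_ev.
D_iv = F × D_ev = 0.47 × 500 = 235 mg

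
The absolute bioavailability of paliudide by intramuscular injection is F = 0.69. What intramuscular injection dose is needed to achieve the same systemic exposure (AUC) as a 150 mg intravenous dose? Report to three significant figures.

D_intramuscular = 217 mg

For equal systemic exposure: F × D_ev = D_iv
D_ev = D_iv / F = 150 / 0.69 = 217.391 mg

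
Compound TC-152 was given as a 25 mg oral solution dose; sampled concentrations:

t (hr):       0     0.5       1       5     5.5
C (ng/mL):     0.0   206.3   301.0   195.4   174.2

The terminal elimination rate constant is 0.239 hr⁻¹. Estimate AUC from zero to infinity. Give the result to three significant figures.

Trapezoidal AUC_0→5.5:
  [0→0.5]: (0.0+206.3)/2 × 0.5 = 51.575
  [0.5→1]: (206.3+301.0)/2 × 0.5 = 126.825
  [1→5]: (301.0+195.4)/2 × 4 = 992.8
  [5→5.5]: (195.4+174.2)/2 × 0.5 = 92.4
  Sum = 1263.6 ng/mL·hr
Extrapolated tail: C_last / k_e = 174.2 / 0.239 = 728.870
AUC_0→∞ = 1263.6 + 728.870 = 1992.47 ng/mL·hr

AUC = 1990 ng/mL·hr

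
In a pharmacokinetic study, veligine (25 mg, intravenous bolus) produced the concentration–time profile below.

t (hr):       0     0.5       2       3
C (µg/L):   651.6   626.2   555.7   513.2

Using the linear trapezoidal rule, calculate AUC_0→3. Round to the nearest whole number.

Trapezoidal AUC_0→3:
  [0→0.5]: (651.6+626.2)/2 × 0.5 = 319.45
  [0.5→2]: (626.2+555.7)/2 × 1.5 = 886.425
  [2→3]: (555.7+513.2)/2 × 1 = 534.45
  Sum = 1740.325 µg/L·hr

AUC = 1740 µg/L·hr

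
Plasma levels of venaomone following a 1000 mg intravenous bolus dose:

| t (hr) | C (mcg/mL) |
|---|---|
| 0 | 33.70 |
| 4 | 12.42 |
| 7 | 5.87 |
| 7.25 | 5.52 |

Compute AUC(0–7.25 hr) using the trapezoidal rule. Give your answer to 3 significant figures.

Trapezoidal AUC_0→7.25:
  [0→4]: (33.70+12.42)/2 × 4 = 92.24
  [4→7]: (12.42+5.87)/2 × 3 = 27.435
  [7→7.25]: (5.87+5.52)/2 × 0.25 = 1.42375
  Sum = 121.09875 mcg/mL·hr

AUC = 121 mcg/mL·hr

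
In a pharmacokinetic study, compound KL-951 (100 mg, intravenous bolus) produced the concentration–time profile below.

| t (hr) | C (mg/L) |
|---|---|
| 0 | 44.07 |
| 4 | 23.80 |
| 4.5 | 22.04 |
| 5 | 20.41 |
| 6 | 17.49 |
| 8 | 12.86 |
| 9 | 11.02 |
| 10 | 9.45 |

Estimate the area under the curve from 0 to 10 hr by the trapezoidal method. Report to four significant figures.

AUC = 229.3 mg/L·hr

Trapezoidal AUC_0→10:
  [0→4]: (44.07+23.80)/2 × 4 = 135.74
  [4→4.5]: (23.80+22.04)/2 × 0.5 = 11.46
  [4.5→5]: (22.04+20.41)/2 × 0.5 = 10.6125
  [5→6]: (20.41+17.49)/2 × 1 = 18.95
  [6→8]: (17.49+12.86)/2 × 2 = 30.35
  [8→9]: (12.86+11.02)/2 × 1 = 11.94
  [9→10]: (11.02+9.45)/2 × 1 = 10.235
  Sum = 229.2875 mg/L·hr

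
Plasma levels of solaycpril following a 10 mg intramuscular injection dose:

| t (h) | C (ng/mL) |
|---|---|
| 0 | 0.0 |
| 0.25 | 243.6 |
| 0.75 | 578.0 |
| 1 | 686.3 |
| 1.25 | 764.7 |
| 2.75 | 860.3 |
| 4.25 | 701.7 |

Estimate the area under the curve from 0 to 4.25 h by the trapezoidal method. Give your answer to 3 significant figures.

Trapezoidal AUC_0→4.25:
  [0→0.25]: (0.0+243.6)/2 × 0.25 = 30.45
  [0.25→0.75]: (243.6+578.0)/2 × 0.5 = 205.4
  [0.75→1]: (578.0+686.3)/2 × 0.25 = 158.0375
  [1→1.25]: (686.3+764.7)/2 × 0.25 = 181.375
  [1.25→2.75]: (764.7+860.3)/2 × 1.5 = 1218.75
  [2.75→4.25]: (860.3+701.7)/2 × 1.5 = 1171.5
  Sum = 2965.5125 ng/mL·h

AUC = 2970 ng/mL·h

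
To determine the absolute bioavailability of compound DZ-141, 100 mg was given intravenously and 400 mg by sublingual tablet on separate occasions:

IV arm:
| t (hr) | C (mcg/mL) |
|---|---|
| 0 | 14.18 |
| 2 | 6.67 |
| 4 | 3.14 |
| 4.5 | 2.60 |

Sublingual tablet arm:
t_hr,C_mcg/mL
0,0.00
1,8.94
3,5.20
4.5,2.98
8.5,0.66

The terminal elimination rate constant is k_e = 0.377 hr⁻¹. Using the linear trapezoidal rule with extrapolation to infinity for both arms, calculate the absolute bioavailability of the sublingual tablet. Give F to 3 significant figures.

Trapezoidal AUC_0→4.5 (IV):
  [0→2]: (14.18+6.67)/2 × 2 = 20.85
  [2→4]: (6.67+3.14)/2 × 2 = 9.81
  [4→4.5]: (3.14+2.60)/2 × 0.5 = 1.435
  Sum = 32.095 mcg/mL·hr
IV tail: 2.60/0.377 = 6.897; AUC_iv,0→∞ = 32.095 + 6.897 = 38.992 mcg/mL·hr
Trapezoidal AUC_0→8.5 (sublingual tablet):
  [0→1]: (0.00+8.94)/2 × 1 = 4.47
  [1→3]: (8.94+5.20)/2 × 2 = 14.14
  [3→4.5]: (5.20+2.98)/2 × 1.5 = 6.135
  [4.5→8.5]: (2.98+0.66)/2 × 4 = 7.28
  Sum = 32.025 mcg/mL·hr
sublingual tablet tail: 0.66/0.377 = 1.751; AUC_ev,0→∞ = 32.025 + 1.751 = 33.776 mcg/mL·hr
F = (AUC_ev/D_ev)/(AUC_iv/D_iv) = (33.776/400)/(38.992/100) = 0.08444/0.38992 = 0.2166

F = 0.217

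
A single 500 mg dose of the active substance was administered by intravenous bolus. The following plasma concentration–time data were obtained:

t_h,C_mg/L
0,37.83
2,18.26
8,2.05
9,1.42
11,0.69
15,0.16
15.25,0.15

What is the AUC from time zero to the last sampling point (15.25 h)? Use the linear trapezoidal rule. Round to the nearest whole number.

Trapezoidal AUC_0→15.25:
  [0→2]: (37.83+18.26)/2 × 2 = 56.09
  [2→8]: (18.26+2.05)/2 × 6 = 60.93
  [8→9]: (2.05+1.42)/2 × 1 = 1.735
  [9→11]: (1.42+0.69)/2 × 2 = 2.11
  [11→15]: (0.69+0.16)/2 × 4 = 1.7
  [15→15.25]: (0.16+0.15)/2 × 0.25 = 0.03875
  Sum = 122.60375 mg/L·h

AUC = 123 mg/L·h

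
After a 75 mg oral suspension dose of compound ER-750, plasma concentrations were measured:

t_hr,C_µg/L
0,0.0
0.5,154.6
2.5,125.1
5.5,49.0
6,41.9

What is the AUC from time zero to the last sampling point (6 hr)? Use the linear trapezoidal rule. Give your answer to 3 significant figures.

Trapezoidal AUC_0→6:
  [0→0.5]: (0.0+154.6)/2 × 0.5 = 38.65
  [0.5→2.5]: (154.6+125.1)/2 × 2 = 279.7
  [2.5→5.5]: (125.1+49.0)/2 × 3 = 261.15
  [5.5→6]: (49.0+41.9)/2 × 0.5 = 22.725
  Sum = 602.225 µg/L·hr

AUC = 602 µg/L·hr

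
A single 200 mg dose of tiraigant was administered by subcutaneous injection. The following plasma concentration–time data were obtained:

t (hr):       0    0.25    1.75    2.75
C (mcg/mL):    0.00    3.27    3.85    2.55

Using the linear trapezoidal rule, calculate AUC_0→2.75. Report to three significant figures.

AUC = 8.95 mcg/mL·hr

Trapezoidal AUC_0→2.75:
  [0→0.25]: (0.00+3.27)/2 × 0.25 = 0.40875
  [0.25→1.75]: (3.27+3.85)/2 × 1.5 = 5.34
  [1.75→2.75]: (3.85+2.55)/2 × 1 = 3.2
  Sum = 8.94875 mcg/mL·hr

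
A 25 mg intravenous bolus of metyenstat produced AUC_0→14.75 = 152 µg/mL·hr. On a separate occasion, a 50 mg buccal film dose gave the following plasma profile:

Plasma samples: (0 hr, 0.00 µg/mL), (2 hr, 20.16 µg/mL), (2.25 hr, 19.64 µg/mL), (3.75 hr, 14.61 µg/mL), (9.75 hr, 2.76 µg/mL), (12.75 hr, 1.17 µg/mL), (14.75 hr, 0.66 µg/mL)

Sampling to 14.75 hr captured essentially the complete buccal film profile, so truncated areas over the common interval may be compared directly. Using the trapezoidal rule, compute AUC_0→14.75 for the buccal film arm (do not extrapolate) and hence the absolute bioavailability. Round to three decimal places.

F = 0.364

Trapezoidal AUC_0→14.75 (buccal film):
  [0→2]: (0.00+20.16)/2 × 2 = 20.16
  [2→2.25]: (20.16+19.64)/2 × 0.25 = 4.975
  [2.25→3.75]: (19.64+14.61)/2 × 1.5 = 25.6875
  [3.75→9.75]: (14.61+2.76)/2 × 6 = 52.11
  [9.75→12.75]: (2.76+1.17)/2 × 3 = 5.895
  [12.75→14.75]: (1.17+0.66)/2 × 2 = 1.83
  Sum = 110.6575 µg/mL·hr
F = (AUC_ev/D_ev)/(AUC_iv/D_iv) = (110.6575/50)/(152/25) = 2.21315/6.08 = 0.3640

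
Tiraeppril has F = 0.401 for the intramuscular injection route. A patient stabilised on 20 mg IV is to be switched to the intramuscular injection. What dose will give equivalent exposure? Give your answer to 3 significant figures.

D_intramuscular = 49.9 mg

For equal systemic exposure: F × D_ev = D_iv
D_ev = D_iv / F = 20 / 0.401 = 49.8753 mg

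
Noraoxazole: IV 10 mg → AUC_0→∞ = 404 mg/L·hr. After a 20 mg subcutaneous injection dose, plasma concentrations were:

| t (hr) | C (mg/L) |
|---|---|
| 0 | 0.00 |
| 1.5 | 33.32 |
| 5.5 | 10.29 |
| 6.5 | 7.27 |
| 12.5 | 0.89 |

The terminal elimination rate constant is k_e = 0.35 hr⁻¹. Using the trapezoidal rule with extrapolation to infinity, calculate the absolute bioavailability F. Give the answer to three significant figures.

Trapezoidal AUC_0→12.5 (subcutaneous injection):
  [0→1.5]: (0.00+33.32)/2 × 1.5 = 24.99
  [1.5→5.5]: (33.32+10.29)/2 × 4 = 87.22
  [5.5→6.5]: (10.29+7.27)/2 × 1 = 8.78
  [6.5→12.5]: (7.27+0.89)/2 × 6 = 24.48
  Sum = 145.47 mg/L·hr
Tail: C_last/k_e = 0.89/0.35 = 2.543
AUC_0→∞ (subcutaneous injection) = 145.47 + 2.543 = 148.013 mg/L·hr
F = (AUC_ev/D_ev)/(AUC_iv/D_iv) = (148.013/20)/(404/10) = 7.40065/40.4 = 0.1832

F = 0.183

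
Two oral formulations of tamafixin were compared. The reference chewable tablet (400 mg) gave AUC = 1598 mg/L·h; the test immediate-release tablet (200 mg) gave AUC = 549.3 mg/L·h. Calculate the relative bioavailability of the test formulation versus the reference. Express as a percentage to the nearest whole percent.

F_rel = (AUC_test/D_test) / (AUC_ref/D_ref)
      = (549.3/200) / (1598/400)
      = 2.7465 / 3.995 = 0.6875 = 68.75%

F_rel = 69%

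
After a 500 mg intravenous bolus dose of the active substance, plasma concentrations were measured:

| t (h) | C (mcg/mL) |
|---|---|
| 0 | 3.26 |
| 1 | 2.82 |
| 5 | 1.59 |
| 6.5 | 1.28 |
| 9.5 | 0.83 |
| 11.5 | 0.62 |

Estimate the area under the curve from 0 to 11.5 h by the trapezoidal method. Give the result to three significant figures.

Trapezoidal AUC_0→11.5:
  [0→1]: (3.26+2.82)/2 × 1 = 3.04
  [1→5]: (2.82+1.59)/2 × 4 = 8.82
  [5→6.5]: (1.59+1.28)/2 × 1.5 = 2.1525
  [6.5→9.5]: (1.28+0.83)/2 × 3 = 3.165
  [9.5→11.5]: (0.83+0.62)/2 × 2 = 1.45
  Sum = 18.6275 mcg/mL·h

AUC = 18.6 mcg/mL·h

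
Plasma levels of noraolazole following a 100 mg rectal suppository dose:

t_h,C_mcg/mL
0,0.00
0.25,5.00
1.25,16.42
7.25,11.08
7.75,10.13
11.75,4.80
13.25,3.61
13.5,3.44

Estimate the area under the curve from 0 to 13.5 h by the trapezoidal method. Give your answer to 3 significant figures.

Trapezoidal AUC_0→13.5:
  [0→0.25]: (0.00+5.00)/2 × 0.25 = 0.625
  [0.25→1.25]: (5.00+16.42)/2 × 1 = 10.71
  [1.25→7.25]: (16.42+11.08)/2 × 6 = 82.5
  [7.25→7.75]: (11.08+10.13)/2 × 0.5 = 5.3025
  [7.75→11.75]: (10.13+4.80)/2 × 4 = 29.86
  [11.75→13.25]: (4.80+3.61)/2 × 1.5 = 6.3075
  [13.25→13.5]: (3.61+3.44)/2 × 0.25 = 0.88125
  Sum = 136.18625 mcg/mL·h

AUC = 136 mcg/mL·h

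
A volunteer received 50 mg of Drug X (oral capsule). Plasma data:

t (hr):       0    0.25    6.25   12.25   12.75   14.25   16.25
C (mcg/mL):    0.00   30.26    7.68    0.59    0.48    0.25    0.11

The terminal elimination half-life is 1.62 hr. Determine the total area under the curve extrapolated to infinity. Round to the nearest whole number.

Trapezoidal AUC_0→16.25:
  [0→0.25]: (0.00+30.26)/2 × 0.25 = 3.7825
  [0.25→6.25]: (30.26+7.68)/2 × 6 = 113.82
  [6.25→12.25]: (7.68+0.59)/2 × 6 = 24.81
  [12.25→12.75]: (0.59+0.48)/2 × 0.5 = 0.2675
  [12.75→14.25]: (0.48+0.25)/2 × 1.5 = 0.5475
  [14.25→16.25]: (0.25+0.11)/2 × 2 = 0.36
  Sum = 143.5875 mcg/mL·hr
k_e = ln2 / t½ = 0.693147 / 1.62 = 0.4279 hr^-1
Extrapolated tail: C_last / k_e = 0.11 / 0.4279 = 0.257
AUC_0→∞ = 143.5875 + 0.257 = 143.8445 mcg/mL·hr

AUC = 144 mcg/mL·hr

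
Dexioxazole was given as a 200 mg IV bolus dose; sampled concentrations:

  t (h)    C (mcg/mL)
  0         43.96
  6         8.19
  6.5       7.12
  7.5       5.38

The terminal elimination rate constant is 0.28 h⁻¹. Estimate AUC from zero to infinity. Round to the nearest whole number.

AUC = 186 mcg/mL·h

Trapezoidal AUC_0→7.5:
  [0→6]: (43.96+8.19)/2 × 6 = 156.45
  [6→6.5]: (8.19+7.12)/2 × 0.5 = 3.8275
  [6.5→7.5]: (7.12+5.38)/2 × 1 = 6.25
  Sum = 166.5275 mcg/mL·h
Extrapolated tail: C_last / k_e = 5.38 / 0.28 = 19.214
AUC_0→∞ = 166.5275 + 19.214 = 185.7415 mcg/mL·h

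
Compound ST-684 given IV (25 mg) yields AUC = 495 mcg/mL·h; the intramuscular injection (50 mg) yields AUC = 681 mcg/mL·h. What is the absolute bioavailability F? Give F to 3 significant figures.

F = 0.688

F = (AUC_ev / D_ev) / (AUC_iv / D_iv)
  = (681/50) / (495/25)
  = 13.62 / 19.8 = 0.6879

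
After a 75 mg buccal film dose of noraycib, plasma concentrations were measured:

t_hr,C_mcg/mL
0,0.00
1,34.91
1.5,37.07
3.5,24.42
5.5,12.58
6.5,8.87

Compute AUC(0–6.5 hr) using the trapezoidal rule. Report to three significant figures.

AUC = 145 mcg/mL·hr

Trapezoidal AUC_0→6.5:
  [0→1]: (0.00+34.91)/2 × 1 = 17.455
  [1→1.5]: (34.91+37.07)/2 × 0.5 = 17.995
  [1.5→3.5]: (37.07+24.42)/2 × 2 = 61.49
  [3.5→5.5]: (24.42+12.58)/2 × 2 = 37.0
  [5.5→6.5]: (12.58+8.87)/2 × 1 = 10.725
  Sum = 144.665 mcg/mL·hr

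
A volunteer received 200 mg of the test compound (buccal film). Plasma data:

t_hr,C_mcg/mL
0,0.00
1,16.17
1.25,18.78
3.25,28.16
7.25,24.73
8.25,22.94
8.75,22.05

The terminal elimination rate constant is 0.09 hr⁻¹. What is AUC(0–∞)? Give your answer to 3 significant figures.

Trapezoidal AUC_0→8.75:
  [0→1]: (0.00+16.17)/2 × 1 = 8.085
  [1→1.25]: (16.17+18.78)/2 × 0.25 = 4.36875
  [1.25→3.25]: (18.78+28.16)/2 × 2 = 46.94
  [3.25→7.25]: (28.16+24.73)/2 × 4 = 105.78
  [7.25→8.25]: (24.73+22.94)/2 × 1 = 23.835
  [8.25→8.75]: (22.94+22.05)/2 × 0.5 = 11.2475
  Sum = 200.25625 mcg/mL·hr
Extrapolated tail: C_last / k_e = 22.05 / 0.09 = 245.000
AUC_0→∞ = 200.25625 + 245.000 = 445.25625 mcg/mL·hr

AUC = 445 mcg/mL·hr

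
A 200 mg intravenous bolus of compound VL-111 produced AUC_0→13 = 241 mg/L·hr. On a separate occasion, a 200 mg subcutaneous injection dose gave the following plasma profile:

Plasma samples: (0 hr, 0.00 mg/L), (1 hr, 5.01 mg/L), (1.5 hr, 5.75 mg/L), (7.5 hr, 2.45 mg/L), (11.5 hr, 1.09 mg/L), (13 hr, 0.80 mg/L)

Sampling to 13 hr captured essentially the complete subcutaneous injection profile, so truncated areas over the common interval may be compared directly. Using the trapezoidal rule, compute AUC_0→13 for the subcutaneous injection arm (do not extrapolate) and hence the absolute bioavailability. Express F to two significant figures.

Trapezoidal AUC_0→13 (subcutaneous injection):
  [0→1]: (0.00+5.01)/2 × 1 = 2.505
  [1→1.5]: (5.01+5.75)/2 × 0.5 = 2.69
  [1.5→7.5]: (5.75+2.45)/2 × 6 = 24.6
  [7.5→11.5]: (2.45+1.09)/2 × 4 = 7.08
  [11.5→13]: (1.09+0.80)/2 × 1.5 = 1.4175
  Sum = 38.2925 mg/L·hr
F = (AUC_ev/D_ev)/(AUC_iv/D_iv) = (38.2925/200)/(241/200) = 0.1914625/1.205 = 0.1589

F = 0.16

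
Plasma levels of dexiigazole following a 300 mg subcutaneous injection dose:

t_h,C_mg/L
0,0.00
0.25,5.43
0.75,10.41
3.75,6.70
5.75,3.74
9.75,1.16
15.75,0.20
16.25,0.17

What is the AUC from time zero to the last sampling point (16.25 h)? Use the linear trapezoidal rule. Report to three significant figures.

AUC = 54.7 mg/L·h

Trapezoidal AUC_0→16.25:
  [0→0.25]: (0.00+5.43)/2 × 0.25 = 0.67875
  [0.25→0.75]: (5.43+10.41)/2 × 0.5 = 3.96
  [0.75→3.75]: (10.41+6.70)/2 × 3 = 25.665
  [3.75→5.75]: (6.70+3.74)/2 × 2 = 10.44
  [5.75→9.75]: (3.74+1.16)/2 × 4 = 9.8
  [9.75→15.75]: (1.16+0.20)/2 × 6 = 4.08
  [15.75→16.25]: (0.20+0.17)/2 × 0.5 = 0.0925
  Sum = 54.71625 mg/L·h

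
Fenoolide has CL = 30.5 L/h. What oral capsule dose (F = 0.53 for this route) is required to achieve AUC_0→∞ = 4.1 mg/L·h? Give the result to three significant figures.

Dose = CL × AUC_0→∞ / F
     = 30.5 × 4.1 / 0.53 = 235.943 mg

Dose = 236 mg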